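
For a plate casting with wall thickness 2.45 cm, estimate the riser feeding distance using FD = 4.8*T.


Formula: FD = 4.8 * T  (riser feeding-distance rule)
FD = 4.8 * 2.45 cm = 11.7600 cm

Final answer: 11.7600 cm


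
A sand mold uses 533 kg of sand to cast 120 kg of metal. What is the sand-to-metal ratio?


Formula: Sand-to-Metal Ratio = W_sand / W_metal
Ratio = 533 kg / 120 kg = 4.4417

4.4417


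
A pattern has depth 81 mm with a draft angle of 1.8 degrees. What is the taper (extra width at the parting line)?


Formula: taper = depth * tan(draft_angle)
tan(1.8 deg) = 0.0314263
taper = 81 mm * 0.0314263 = 2.5455 mm

2.5455 mm


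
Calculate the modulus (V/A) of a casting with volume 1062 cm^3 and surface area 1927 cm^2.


Formula: Casting Modulus M = V / A
M = 1062 cm^3 / 1927 cm^2 = 0.5511 cm

Final answer: 0.5511 cm


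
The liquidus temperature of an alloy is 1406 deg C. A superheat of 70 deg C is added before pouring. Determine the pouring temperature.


Formula: T_pour = T_melt + Superheat
T_pour = 1406 + 70 = 1476 deg C

1476 deg C


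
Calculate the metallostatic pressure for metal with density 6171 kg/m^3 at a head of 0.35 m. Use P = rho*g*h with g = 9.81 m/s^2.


Formula: P = rho * g * h
rho * g = 6171 * 9.81 = 60537.51 N/m^3
P = 60537.51 * 0.35 = 21188.1285 Pa

Final answer: 21188.1285 Pa


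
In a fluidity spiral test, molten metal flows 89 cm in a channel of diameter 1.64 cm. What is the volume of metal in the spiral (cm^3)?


Formula: V = pi * (d/2)^2 * L  (cylinder volume)
Radius = 1.64/2 = 0.82 cm
V = pi * 0.82^2 * 89 = 188.0042 cm^3

Answer: 188.0042 cm^3


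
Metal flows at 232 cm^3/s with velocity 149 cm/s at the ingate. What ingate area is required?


Formula: A_ingate = Q / v  (continuity equation)
A = 232 cm^3/s / 149 cm/s = 1.5570 cm^2

1.5570 cm^2


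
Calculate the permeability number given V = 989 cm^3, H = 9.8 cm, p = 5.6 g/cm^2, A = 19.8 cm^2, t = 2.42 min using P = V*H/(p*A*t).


Formula: Permeability Number P = (V * H) / (p * A * t)
Numerator: V * H = 989 * 9.8 = 9692.2
Denominator: p * A * t = 5.6 * 19.8 * 2.42 = 268.3296
P = 9692.2 / 268.3296 = 36.1205

36.1205


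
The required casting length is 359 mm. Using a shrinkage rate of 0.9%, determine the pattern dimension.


Formula: L_pattern = L_casting * (1 + shrinkage_rate/100)
Shrinkage factor = 1 + 0.9/100 = 1.009
L_pattern = 359 mm * 1.009 = 362.2310 mm


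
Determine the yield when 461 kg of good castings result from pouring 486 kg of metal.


Formula: Casting Yield = (W_good / W_total) * 100
Yield = (461 kg / 486 kg) * 100 = 94.8560%

Answer: 94.8560%


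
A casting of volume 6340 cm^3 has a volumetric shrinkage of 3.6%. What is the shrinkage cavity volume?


Formula: V_shrink = V_casting * shrinkage_pct / 100
V_shrink = 6340 cm^3 * 3.6 / 100 = 228.2400 cm^3

228.2400 cm^3


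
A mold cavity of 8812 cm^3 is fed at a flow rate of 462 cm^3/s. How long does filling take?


Formula: t_fill = V_mold / Q_flow
t = 8812 cm^3 / 462 cm^3/s = 19.0736 s


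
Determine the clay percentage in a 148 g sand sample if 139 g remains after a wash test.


Formula: Clay% = (W_total - W_washed) / W_total * 100
Clay mass = 148 - 139 = 9 g
Clay% = 9 / 148 * 100 = 6.0811%


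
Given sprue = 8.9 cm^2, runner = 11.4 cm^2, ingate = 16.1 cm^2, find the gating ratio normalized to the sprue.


Sprue:Runner:Ingate = 1 : 11.4/8.9 : 16.1/8.9 = 1:1.28:1.81

Final answer: 1:1.28:1.81


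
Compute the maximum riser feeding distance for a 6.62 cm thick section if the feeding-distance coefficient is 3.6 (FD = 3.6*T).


Formula: FD = 3.6 * T  (riser feeding-distance rule)
FD = 3.6 * 6.62 cm = 23.8320 cm

23.8320 cm


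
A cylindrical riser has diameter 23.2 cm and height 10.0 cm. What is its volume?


Formula: V = pi * (D/2)^2 * H  (cylinder volume)
Radius = D/2 = 23.2/2 = 11.6 cm
V = pi * 11.6^2 * 10.0 = 4227.3271 cm^3

Final answer: 4227.3271 cm^3


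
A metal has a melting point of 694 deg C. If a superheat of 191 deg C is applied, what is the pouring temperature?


Formula: T_pour = T_melt + Superheat
T_pour = 694 + 191 = 885 deg C

885 deg C


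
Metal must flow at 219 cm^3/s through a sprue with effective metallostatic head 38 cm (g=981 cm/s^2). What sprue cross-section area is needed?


Formula: v = sqrt(2*g*h), A = Q/v
Velocity: v = sqrt(2 * 981 * 38) = sqrt(74556) = 273.0494 cm/s
Sprue area: A = Q / v = 219 / 273.0494 = 0.8021 cm^2

Final answer: 0.8021 cm^2


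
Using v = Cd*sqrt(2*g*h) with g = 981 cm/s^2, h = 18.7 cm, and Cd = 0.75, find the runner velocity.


Formula: v = Cd * sqrt(2 * g * h)  (Torricelli with discharge coefficient)
2*g*h = 2 * 981 * 18.7 = 36689.4 cm^2/s^2
sqrt(36689.4) = 191.54477 cm/s
v = 0.75 * 191.54477 = 143.6586 cm/s

143.6586 cm/s


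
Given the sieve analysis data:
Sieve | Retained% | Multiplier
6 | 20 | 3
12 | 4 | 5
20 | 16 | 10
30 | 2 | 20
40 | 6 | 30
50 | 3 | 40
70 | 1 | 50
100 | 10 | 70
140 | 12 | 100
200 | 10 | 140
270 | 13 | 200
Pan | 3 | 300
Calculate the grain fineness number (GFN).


Formula: GFN = sum(pct * multiplier) / sum(pct)
sum(pct * multiplier) = 7430
sum(pct) = 100
GFN = 7430 / 100 = 74.30

Answer: 74.30


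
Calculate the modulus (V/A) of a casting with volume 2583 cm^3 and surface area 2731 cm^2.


Formula: Casting Modulus M = V / A
M = 2583 cm^3 / 2731 cm^2 = 0.9458 cm

0.9458 cm


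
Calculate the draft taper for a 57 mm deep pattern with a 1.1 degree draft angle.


Formula: taper = depth * tan(draft_angle)
tan(1.1 deg) = 0.0192010
taper = 57 mm * 0.0192010 = 1.0945 mm

Answer: 1.0945 mm


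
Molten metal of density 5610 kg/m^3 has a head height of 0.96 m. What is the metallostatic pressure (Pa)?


Formula: P = rho * g * h
rho * g = 5610 * 9.81 = 55034.1 N/m^3
P = 55034.1 * 0.96 = 52832.7360 Pa


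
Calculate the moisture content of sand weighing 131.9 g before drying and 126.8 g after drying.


Formula: MC = (W_wet - W_dry) / W_wet * 100
Water mass = 131.9 - 126.8 = 5.1 g
MC = 5.1 / 131.9 * 100 = 3.8666%

Answer: 3.8666%


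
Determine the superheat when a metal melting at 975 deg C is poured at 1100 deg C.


Formula: Superheat = T_pour - T_melt
Superheat = 1100 - 975 = 125 deg C


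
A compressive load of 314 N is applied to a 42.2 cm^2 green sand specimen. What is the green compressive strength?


Formula: Compressive Strength = Force / Area
Strength = 314 N / 42.2 cm^2 = 7.4408 N/cm^2

Final answer: 7.4408 N/cm^2


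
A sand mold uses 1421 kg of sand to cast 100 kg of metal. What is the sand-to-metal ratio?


Formula: Sand-to-Metal Ratio = W_sand / W_metal
Ratio = 1421 kg / 100 kg = 14.2100


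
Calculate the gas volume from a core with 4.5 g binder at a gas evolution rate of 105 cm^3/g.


Formula: V_gas = W_binder * gas_evolution_rate
V = 4.5 g * 105 cm^3/g = 472.5000 cm^3

Final answer: 472.5000 cm^3


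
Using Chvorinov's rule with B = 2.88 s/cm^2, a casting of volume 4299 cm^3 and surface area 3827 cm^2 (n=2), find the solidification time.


Formula: t_s = B * (V/A)^n  (Chvorinov's rule, n=2)
Modulus M = V/A = 4299/3827 = 1.123334 cm
M^2 = 1.123334^2 = 1.261879 cm^2
t_s = 2.88 * 1.261879 = 3.6342 s

3.6342 s


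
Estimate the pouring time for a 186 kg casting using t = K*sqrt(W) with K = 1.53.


Formula: t = K * sqrt(W)
sqrt(W) = sqrt(186) = 13.63818
t = 1.53 * 13.63818 = 20.8664 s

Final answer: 20.8664 s


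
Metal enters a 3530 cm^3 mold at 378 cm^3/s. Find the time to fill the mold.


Formula: t_fill = V_mold / Q_flow
t = 3530 cm^3 / 378 cm^3/s = 9.3386 s

Answer: 9.3386 s


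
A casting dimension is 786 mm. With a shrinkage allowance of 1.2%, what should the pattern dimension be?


Formula: L_pattern = L_casting * (1 + shrinkage_rate/100)
Shrinkage factor = 1 + 1.2/100 = 1.012
L_pattern = 786 mm * 1.012 = 795.4320 mm

Answer: 795.4320 mm


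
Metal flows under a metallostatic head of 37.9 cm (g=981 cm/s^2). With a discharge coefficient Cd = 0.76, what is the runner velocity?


Formula: v = Cd * sqrt(2 * g * h)  (Torricelli with discharge coefficient)
2*g*h = 2 * 981 * 37.9 = 74359.8 cm^2/s^2
sqrt(74359.8) = 272.68993 cm/s
v = 0.76 * 272.68993 = 207.2443 cm/s

Final answer: 207.2443 cm/s


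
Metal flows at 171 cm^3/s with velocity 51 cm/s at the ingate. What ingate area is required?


Formula: A_ingate = Q / v  (continuity equation)
A = 171 cm^3/s / 51 cm/s = 3.3529 cm^2


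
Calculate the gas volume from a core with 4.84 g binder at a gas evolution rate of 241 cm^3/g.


Formula: V_gas = W_binder * gas_evolution_rate
V = 4.84 g * 241 cm^3/g = 1166.4400 cm^3

1166.4400 cm^3


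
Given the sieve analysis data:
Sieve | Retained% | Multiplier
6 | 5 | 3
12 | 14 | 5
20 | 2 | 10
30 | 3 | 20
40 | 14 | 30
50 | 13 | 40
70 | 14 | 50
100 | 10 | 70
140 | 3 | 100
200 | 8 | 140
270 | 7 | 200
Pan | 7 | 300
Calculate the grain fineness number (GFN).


Formula: GFN = sum(pct * multiplier) / sum(pct)
sum(pct * multiplier) = 7425
sum(pct) = 100
GFN = 7425 / 100 = 74.25

Answer: 74.25


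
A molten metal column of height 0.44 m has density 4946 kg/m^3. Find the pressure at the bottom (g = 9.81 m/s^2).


Formula: P = rho * g * h
rho * g = 4946 * 9.81 = 48520.26 N/m^3
P = 48520.26 * 0.44 = 21348.9144 Pa


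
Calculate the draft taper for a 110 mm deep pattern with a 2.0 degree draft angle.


Formula: taper = depth * tan(draft_angle)
tan(2.0 deg) = 0.0349208
taper = 110 mm * 0.0349208 = 3.8413 mm

3.8413 mm


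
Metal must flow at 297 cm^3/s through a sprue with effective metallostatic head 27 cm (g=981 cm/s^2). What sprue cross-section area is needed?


Formula: v = sqrt(2*g*h), A = Q/v
Velocity: v = sqrt(2 * 981 * 27) = sqrt(52974) = 230.1608 cm/s
Sprue area: A = Q / v = 297 / 230.1608 = 1.2904 cm^2


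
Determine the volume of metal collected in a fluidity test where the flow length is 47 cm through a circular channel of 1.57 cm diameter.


Formula: V = pi * (d/2)^2 * L  (cylinder volume)
Radius = 1.57/2 = 0.785 cm
V = pi * 0.785^2 * 47 = 90.9886 cm^3

Final answer: 90.9886 cm^3


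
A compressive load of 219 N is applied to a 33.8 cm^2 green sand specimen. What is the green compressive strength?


Formula: Compressive Strength = Force / Area
Strength = 219 N / 33.8 cm^2 = 6.4793 N/cm^2


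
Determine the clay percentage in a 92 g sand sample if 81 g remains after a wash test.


Formula: Clay% = (W_total - W_washed) / W_total * 100
Clay mass = 92 - 81 = 11 g
Clay% = 11 / 92 * 100 = 11.9565%

11.9565%


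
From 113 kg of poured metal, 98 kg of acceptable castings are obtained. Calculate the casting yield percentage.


Formula: Casting Yield = (W_good / W_total) * 100
Yield = (98 kg / 113 kg) * 100 = 86.7257%


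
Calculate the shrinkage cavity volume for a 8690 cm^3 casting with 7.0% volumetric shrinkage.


Formula: V_shrink = V_casting * shrinkage_pct / 100
V_shrink = 8690 cm^3 * 7.0 / 100 = 608.3000 cm^3

Answer: 608.3000 cm^3


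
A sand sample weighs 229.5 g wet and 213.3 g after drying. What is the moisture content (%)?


Formula: MC = (W_wet - W_dry) / W_wet * 100
Water mass = 229.5 - 213.3 = 16.2 g
MC = 16.2 / 229.5 * 100 = 7.0588%

7.0588%


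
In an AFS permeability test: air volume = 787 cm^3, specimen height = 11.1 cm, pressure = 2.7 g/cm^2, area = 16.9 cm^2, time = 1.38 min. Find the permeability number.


Formula: Permeability Number P = (V * H) / (p * A * t)
Numerator: V * H = 787 * 11.1 = 8735.7
Denominator: p * A * t = 2.7 * 16.9 * 1.38 = 62.9694
P = 8735.7 / 62.9694 = 138.7293


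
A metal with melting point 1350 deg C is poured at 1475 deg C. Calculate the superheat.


Formula: Superheat = T_pour - T_melt
Superheat = 1475 - 1350 = 125 deg C


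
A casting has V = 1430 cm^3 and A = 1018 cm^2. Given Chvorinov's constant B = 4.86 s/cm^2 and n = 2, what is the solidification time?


Formula: t_s = B * (V/A)^n  (Chvorinov's rule, n=2)
Modulus M = V/A = 1430/1018 = 1.404715 cm
M^2 = 1.404715^2 = 1.973224 cm^2
t_s = 4.86 * 1.973224 = 9.5899 s

Final answer: 9.5899 s


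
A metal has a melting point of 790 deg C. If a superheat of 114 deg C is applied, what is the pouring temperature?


Formula: T_pour = T_melt + Superheat
T_pour = 790 + 114 = 904 deg C

904 deg C


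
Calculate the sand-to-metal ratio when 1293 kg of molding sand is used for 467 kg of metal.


Formula: Sand-to-Metal Ratio = W_sand / W_metal
Ratio = 1293 kg / 467 kg = 2.7687

2.7687


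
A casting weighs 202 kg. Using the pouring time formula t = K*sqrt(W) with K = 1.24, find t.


Formula: t = K * sqrt(W)
sqrt(W) = sqrt(202) = 14.21267
t = 1.24 * 14.21267 = 17.6237 s

17.6237 s


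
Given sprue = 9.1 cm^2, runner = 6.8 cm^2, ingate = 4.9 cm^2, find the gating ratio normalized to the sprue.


Sprue:Runner:Ingate = 1 : 6.8/9.1 : 4.9/9.1 = 1:0.75:0.54

1:0.75:0.54


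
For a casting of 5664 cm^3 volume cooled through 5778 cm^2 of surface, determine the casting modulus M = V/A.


Formula: Casting Modulus M = V / A
M = 5664 cm^3 / 5778 cm^2 = 0.9803 cm


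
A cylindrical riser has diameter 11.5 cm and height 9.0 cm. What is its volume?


Formula: V = pi * (D/2)^2 * H  (cylinder volume)
Radius = D/2 = 11.5/2 = 5.75 cm
V = pi * 5.75^2 * 9.0 = 934.8202 cm^3

Final answer: 934.8202 cm^3


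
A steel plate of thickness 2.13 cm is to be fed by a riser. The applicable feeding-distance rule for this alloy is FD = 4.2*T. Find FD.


Formula: FD = 4.2 * T  (riser feeding-distance rule)
FD = 4.2 * 2.13 cm = 8.9460 cm

Final answer: 8.9460 cm


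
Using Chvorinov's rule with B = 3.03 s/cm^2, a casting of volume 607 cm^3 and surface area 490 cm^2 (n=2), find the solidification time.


Formula: t_s = B * (V/A)^n  (Chvorinov's rule, n=2)
Modulus M = V/A = 607/490 = 1.238776 cm
M^2 = 1.238776^2 = 1.534566 cm^2
t_s = 3.03 * 1.534566 = 4.6497 s

4.6497 s


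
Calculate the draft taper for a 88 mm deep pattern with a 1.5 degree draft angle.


Formula: taper = depth * tan(draft_angle)
tan(1.5 deg) = 0.0261859
taper = 88 mm * 0.0261859 = 2.3044 mm

Final answer: 2.3044 mm


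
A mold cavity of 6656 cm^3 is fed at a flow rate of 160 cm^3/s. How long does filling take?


Formula: t_fill = V_mold / Q_flow
t = 6656 cm^3 / 160 cm^3/s = 41.6000 s

41.6000 s


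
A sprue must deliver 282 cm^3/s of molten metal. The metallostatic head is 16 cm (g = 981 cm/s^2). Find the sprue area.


Formula: v = sqrt(2*g*h), A = Q/v
Velocity: v = sqrt(2 * 981 * 16) = sqrt(31392) = 177.1779 cm/s
Sprue area: A = Q / v = 282 / 177.1779 = 1.5916 cm^2

Final answer: 1.5916 cm^2


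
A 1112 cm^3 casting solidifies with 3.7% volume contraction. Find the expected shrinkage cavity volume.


Formula: V_shrink = V_casting * shrinkage_pct / 100
V_shrink = 1112 cm^3 * 3.7 / 100 = 41.1440 cm^3


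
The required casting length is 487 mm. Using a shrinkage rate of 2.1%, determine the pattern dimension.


Formula: L_pattern = L_casting * (1 + shrinkage_rate/100)
Shrinkage factor = 1 + 2.1/100 = 1.021
L_pattern = 487 mm * 1.021 = 497.2270 mm

Answer: 497.2270 mm


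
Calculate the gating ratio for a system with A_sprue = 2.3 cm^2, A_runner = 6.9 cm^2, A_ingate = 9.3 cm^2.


Sprue:Runner:Ingate = 1 : 6.9/2.3 : 9.3/2.3 = 1:3.00:4.04

1:3.00:4.04


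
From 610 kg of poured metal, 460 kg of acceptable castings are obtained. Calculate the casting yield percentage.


Formula: Casting Yield = (W_good / W_total) * 100
Yield = (460 kg / 610 kg) * 100 = 75.4098%

Answer: 75.4098%


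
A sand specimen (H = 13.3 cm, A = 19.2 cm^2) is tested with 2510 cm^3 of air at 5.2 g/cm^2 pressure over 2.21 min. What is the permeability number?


Formula: Permeability Number P = (V * H) / (p * A * t)
Numerator: V * H = 2510 * 13.3 = 33383.0
Denominator: p * A * t = 5.2 * 19.2 * 2.21 = 220.6464
P = 33383.0 / 220.6464 = 151.2964

Final answer: 151.2964


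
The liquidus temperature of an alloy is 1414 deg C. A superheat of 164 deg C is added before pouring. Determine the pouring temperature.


Formula: T_pour = T_melt + Superheat
T_pour = 1414 + 164 = 1578 deg C


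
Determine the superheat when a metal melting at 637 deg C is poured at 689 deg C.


Formula: Superheat = T_pour - T_melt
Superheat = 689 - 637 = 52 deg C

Answer: 52 deg C


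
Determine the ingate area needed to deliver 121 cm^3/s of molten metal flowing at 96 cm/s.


Formula: A_ingate = Q / v  (continuity equation)
A = 121 cm^3/s / 96 cm/s = 1.2604 cm^2

1.2604 cm^2


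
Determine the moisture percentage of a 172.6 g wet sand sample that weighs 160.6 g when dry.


Formula: MC = (W_wet - W_dry) / W_wet * 100
Water mass = 172.6 - 160.6 = 12.0 g
MC = 12.0 / 172.6 * 100 = 6.9525%

Final answer: 6.9525%


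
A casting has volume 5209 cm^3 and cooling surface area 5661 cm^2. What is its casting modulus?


Formula: Casting Modulus M = V / A
M = 5209 cm^3 / 5661 cm^2 = 0.9202 cm


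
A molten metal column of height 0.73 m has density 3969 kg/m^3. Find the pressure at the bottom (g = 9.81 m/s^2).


Formula: P = rho * g * h
rho * g = 3969 * 9.81 = 38935.89 N/m^3
P = 38935.89 * 0.73 = 28423.1997 Pa

Answer: 28423.1997 Pa


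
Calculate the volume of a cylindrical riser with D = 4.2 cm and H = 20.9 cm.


Formula: V = pi * (D/2)^2 * H  (cylinder volume)
Radius = D/2 = 4.2/2 = 2.1 cm
V = pi * 2.1^2 * 20.9 = 289.5575 cm^3

289.5575 cm^3


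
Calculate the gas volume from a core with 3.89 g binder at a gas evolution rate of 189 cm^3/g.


Formula: V_gas = W_binder * gas_evolution_rate
V = 3.89 g * 189 cm^3/g = 735.2100 cm^3

Final answer: 735.2100 cm^3


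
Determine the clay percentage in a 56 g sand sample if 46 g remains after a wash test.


Formula: Clay% = (W_total - W_washed) / W_total * 100
Clay mass = 56 - 46 = 10 g
Clay% = 10 / 56 * 100 = 17.8571%


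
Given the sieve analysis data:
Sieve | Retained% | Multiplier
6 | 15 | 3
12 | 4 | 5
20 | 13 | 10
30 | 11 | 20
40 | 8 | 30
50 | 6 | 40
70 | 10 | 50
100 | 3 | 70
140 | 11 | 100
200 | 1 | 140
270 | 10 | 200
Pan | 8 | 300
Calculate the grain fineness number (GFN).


Formula: GFN = sum(pct * multiplier) / sum(pct)
sum(pct * multiplier) = 7245
sum(pct) = 100
GFN = 7245 / 100 = 72.45

Final answer: 72.45


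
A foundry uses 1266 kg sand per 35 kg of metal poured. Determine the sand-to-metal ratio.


Formula: Sand-to-Metal Ratio = W_sand / W_metal
Ratio = 1266 kg / 35 kg = 36.1714

36.1714


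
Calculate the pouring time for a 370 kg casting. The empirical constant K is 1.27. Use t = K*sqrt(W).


Formula: t = K * sqrt(W)
sqrt(W) = sqrt(370) = 19.23538
t = 1.27 * 19.23538 = 24.4289 s

Final answer: 24.4289 s


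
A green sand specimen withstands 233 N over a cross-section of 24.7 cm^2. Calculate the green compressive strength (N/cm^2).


Formula: Compressive Strength = Force / Area
Strength = 233 N / 24.7 cm^2 = 9.4332 N/cm^2


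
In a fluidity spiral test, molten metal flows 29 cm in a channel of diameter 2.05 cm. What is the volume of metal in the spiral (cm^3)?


Formula: V = pi * (d/2)^2 * L  (cylinder volume)
Radius = 2.05/2 = 1.025 cm
V = pi * 1.025^2 * 29 = 95.7184 cm^3

Final answer: 95.7184 cm^3


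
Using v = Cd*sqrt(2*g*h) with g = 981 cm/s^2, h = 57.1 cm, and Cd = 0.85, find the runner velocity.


Formula: v = Cd * sqrt(2 * g * h)  (Torricelli with discharge coefficient)
2*g*h = 2 * 981 * 57.1 = 112030.2 cm^2/s^2
sqrt(112030.2) = 334.70913 cm/s
v = 0.85 * 334.70913 = 284.5028 cm/s

Answer: 284.5028 cm/s


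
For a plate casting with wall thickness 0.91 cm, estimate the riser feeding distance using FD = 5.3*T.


Formula: FD = 5.3 * T  (riser feeding-distance rule)
FD = 5.3 * 0.91 cm = 4.8230 cm

4.8230 cm


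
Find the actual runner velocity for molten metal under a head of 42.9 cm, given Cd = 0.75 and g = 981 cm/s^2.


Formula: v = Cd * sqrt(2 * g * h)  (Torricelli with discharge coefficient)
2*g*h = 2 * 981 * 42.9 = 84169.8 cm^2/s^2
sqrt(84169.8) = 290.12032 cm/s
v = 0.75 * 290.12032 = 217.5902 cm/s

Answer: 217.5902 cm/s


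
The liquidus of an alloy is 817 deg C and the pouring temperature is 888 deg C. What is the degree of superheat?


Formula: Superheat = T_pour - T_melt
Superheat = 888 - 817 = 71 deg C

Answer: 71 deg C


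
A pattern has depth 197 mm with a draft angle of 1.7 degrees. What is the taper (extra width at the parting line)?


Formula: taper = depth * tan(draft_angle)
tan(1.7 deg) = 0.0296793
taper = 197 mm * 0.0296793 = 5.8468 mm

Final answer: 5.8468 mm


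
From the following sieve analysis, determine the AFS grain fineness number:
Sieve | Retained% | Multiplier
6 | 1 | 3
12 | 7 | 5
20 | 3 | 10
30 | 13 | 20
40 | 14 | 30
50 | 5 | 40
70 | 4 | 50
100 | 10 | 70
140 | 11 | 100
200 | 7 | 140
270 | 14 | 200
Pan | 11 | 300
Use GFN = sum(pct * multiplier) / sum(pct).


Formula: GFN = sum(pct * multiplier) / sum(pct)
sum(pct * multiplier) = 10028
sum(pct) = 100
GFN = 10028 / 100 = 100.28


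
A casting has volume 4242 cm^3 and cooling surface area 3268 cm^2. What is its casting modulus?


Formula: Casting Modulus M = V / A
M = 4242 cm^3 / 3268 cm^2 = 1.2980 cm

1.2980 cm


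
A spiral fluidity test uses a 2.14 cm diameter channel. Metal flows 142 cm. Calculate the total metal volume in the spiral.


Formula: V = pi * (d/2)^2 * L  (cylinder volume)
Radius = 2.14/2 = 1.07 cm
V = pi * 1.07^2 * 142 = 510.7469 cm^3

Answer: 510.7469 cm^3


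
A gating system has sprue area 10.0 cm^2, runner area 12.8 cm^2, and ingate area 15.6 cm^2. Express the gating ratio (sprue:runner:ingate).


Sprue:Runner:Ingate = 1 : 12.8/10.0 : 15.6/10.0 = 1:1.28:1.56

Final answer: 1:1.28:1.56


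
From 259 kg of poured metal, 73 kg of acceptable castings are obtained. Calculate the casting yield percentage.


Formula: Casting Yield = (W_good / W_total) * 100
Yield = (73 kg / 259 kg) * 100 = 28.1853%

28.1853%


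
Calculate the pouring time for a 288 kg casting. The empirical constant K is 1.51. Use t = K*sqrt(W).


Formula: t = K * sqrt(W)
sqrt(W) = sqrt(288) = 16.97056
t = 1.51 * 16.97056 = 25.6255 s

25.6255 s


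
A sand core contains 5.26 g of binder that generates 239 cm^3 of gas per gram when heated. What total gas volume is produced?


Formula: V_gas = W_binder * gas_evolution_rate
V = 5.26 g * 239 cm^3/g = 1257.1400 cm^3

Final answer: 1257.1400 cm^3


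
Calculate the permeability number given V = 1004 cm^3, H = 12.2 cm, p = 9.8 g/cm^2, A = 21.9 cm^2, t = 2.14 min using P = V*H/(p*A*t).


Formula: Permeability Number P = (V * H) / (p * A * t)
Numerator: V * H = 1004 * 12.2 = 12248.8
Denominator: p * A * t = 9.8 * 21.9 * 2.14 = 459.2868
P = 12248.8 / 459.2868 = 26.6692

Answer: 26.6692


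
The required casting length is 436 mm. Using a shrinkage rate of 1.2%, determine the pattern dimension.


Formula: L_pattern = L_casting * (1 + shrinkage_rate/100)
Shrinkage factor = 1 + 1.2/100 = 1.012
L_pattern = 436 mm * 1.012 = 441.2320 mm

Answer: 441.2320 mm


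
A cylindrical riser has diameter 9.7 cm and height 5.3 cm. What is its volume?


Formula: V = pi * (D/2)^2 * H  (cylinder volume)
Radius = D/2 = 9.7/2 = 4.85 cm
V = pi * 4.85^2 * 5.3 = 391.6600 cm^3


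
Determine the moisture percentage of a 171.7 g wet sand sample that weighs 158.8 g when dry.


Formula: MC = (W_wet - W_dry) / W_wet * 100
Water mass = 171.7 - 158.8 = 12.9 g
MC = 12.9 / 171.7 * 100 = 7.5131%


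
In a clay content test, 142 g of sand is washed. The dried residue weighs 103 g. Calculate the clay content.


Formula: Clay% = (W_total - W_washed) / W_total * 100
Clay mass = 142 - 103 = 39 g
Clay% = 39 / 142 * 100 = 27.4648%

Final answer: 27.4648%


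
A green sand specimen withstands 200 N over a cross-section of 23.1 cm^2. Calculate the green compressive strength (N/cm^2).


Formula: Compressive Strength = Force / Area
Strength = 200 N / 23.1 cm^2 = 8.6580 N/cm^2

8.6580 N/cm^2


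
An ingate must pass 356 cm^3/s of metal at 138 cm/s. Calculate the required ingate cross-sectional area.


Formula: A_ingate = Q / v  (continuity equation)
A = 356 cm^3/s / 138 cm/s = 2.5797 cm^2

2.5797 cm^2


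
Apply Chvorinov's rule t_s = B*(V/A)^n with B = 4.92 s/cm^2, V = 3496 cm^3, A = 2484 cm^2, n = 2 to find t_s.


Formula: t_s = B * (V/A)^n  (Chvorinov's rule, n=2)
Modulus M = V/A = 3496/2484 = 1.407407 cm
M^2 = 1.407407^2 = 1.980794 cm^2
t_s = 4.92 * 1.980794 = 9.7455 s

Answer: 9.7455 s


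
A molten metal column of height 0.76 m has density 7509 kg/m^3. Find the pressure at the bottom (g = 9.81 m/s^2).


Formula: P = rho * g * h
rho * g = 7509 * 9.81 = 73663.29 N/m^3
P = 73663.29 * 0.76 = 55984.1004 Pa


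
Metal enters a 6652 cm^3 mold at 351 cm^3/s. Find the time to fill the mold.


Formula: t_fill = V_mold / Q_flow
t = 6652 cm^3 / 351 cm^3/s = 18.9516 s

18.9516 s


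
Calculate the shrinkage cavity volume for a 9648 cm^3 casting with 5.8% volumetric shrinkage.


Formula: V_shrink = V_casting * shrinkage_pct / 100
V_shrink = 9648 cm^3 * 5.8 / 100 = 559.5840 cm^3

Answer: 559.5840 cm^3


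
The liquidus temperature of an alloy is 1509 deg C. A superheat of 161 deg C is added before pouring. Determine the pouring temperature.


Formula: T_pour = T_melt + Superheat
T_pour = 1509 + 161 = 1670 deg C

Answer: 1670 deg C


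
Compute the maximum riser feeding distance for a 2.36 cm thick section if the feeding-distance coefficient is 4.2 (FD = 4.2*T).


Formula: FD = 4.2 * T  (riser feeding-distance rule)
FD = 4.2 * 2.36 cm = 9.9120 cm

Answer: 9.9120 cm


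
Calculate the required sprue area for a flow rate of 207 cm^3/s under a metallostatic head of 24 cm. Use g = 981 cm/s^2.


Formula: v = sqrt(2*g*h), A = Q/v
Velocity: v = sqrt(2 * 981 * 24) = sqrt(47088) = 216.9977 cm/s
Sprue area: A = Q / v = 207 / 216.9977 = 0.9539 cm^2

Answer: 0.9539 cm^2


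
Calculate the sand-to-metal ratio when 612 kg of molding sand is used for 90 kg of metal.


Formula: Sand-to-Metal Ratio = W_sand / W_metal
Ratio = 612 kg / 90 kg = 6.8000

Answer: 6.8000


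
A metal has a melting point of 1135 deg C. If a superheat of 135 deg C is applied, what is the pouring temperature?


Formula: T_pour = T_melt + Superheat
T_pour = 1135 + 135 = 1270 deg C

1270 deg C


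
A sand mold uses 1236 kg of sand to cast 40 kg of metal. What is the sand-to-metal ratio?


Formula: Sand-to-Metal Ratio = W_sand / W_metal
Ratio = 1236 kg / 40 kg = 30.9000

Final answer: 30.9000


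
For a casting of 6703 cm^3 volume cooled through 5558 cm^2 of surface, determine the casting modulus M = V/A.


Formula: Casting Modulus M = V / A
M = 6703 cm^3 / 5558 cm^2 = 1.2060 cm

Answer: 1.2060 cm


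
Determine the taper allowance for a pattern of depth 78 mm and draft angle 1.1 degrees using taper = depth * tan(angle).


Formula: taper = depth * tan(draft_angle)
tan(1.1 deg) = 0.0192010
taper = 78 mm * 0.0192010 = 1.4977 mm


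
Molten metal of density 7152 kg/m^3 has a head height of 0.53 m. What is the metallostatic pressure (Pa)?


Formula: P = rho * g * h
rho * g = 7152 * 9.81 = 70161.12 N/m^3
P = 70161.12 * 0.53 = 37185.3936 Pa

Final answer: 37185.3936 Pa


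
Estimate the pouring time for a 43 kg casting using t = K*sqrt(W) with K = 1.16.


Formula: t = K * sqrt(W)
sqrt(W) = sqrt(43) = 6.55744
t = 1.16 * 6.55744 = 7.6066 s

Final answer: 7.6066 s


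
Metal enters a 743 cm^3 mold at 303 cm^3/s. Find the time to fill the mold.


Formula: t_fill = V_mold / Q_flow
t = 743 cm^3 / 303 cm^3/s = 2.4521 s

Answer: 2.4521 s


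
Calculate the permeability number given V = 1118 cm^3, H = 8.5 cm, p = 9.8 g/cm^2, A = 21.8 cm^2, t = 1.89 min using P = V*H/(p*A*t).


Formula: Permeability Number P = (V * H) / (p * A * t)
Numerator: V * H = 1118 * 8.5 = 9503.0
Denominator: p * A * t = 9.8 * 21.8 * 1.89 = 403.7796
P = 9503.0 / 403.7796 = 23.5351

23.5351


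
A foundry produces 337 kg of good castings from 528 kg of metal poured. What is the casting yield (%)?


Formula: Casting Yield = (W_good / W_total) * 100
Yield = (337 kg / 528 kg) * 100 = 63.8258%


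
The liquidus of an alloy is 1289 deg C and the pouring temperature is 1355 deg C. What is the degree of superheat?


Formula: Superheat = T_pour - T_melt
Superheat = 1355 - 1289 = 66 deg C

66 deg C


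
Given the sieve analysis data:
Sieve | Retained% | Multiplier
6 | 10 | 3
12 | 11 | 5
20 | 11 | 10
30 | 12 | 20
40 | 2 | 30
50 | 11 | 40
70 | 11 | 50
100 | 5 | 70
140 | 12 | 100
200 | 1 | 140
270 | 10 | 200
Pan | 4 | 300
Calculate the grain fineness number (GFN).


Formula: GFN = sum(pct * multiplier) / sum(pct)
sum(pct * multiplier) = 6375
sum(pct) = 100
GFN = 6375 / 100 = 63.75

Answer: 63.75


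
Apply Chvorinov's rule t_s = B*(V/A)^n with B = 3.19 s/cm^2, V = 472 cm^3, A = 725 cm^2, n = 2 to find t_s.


Formula: t_s = B * (V/A)^n  (Chvorinov's rule, n=2)
Modulus M = V/A = 472/725 = 0.651034 cm
M^2 = 0.651034^2 = 0.423845 cm^2
t_s = 3.19 * 0.423845 = 1.3521 s


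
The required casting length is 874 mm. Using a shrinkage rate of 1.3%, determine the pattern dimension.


Formula: L_pattern = L_casting * (1 + shrinkage_rate/100)
Shrinkage factor = 1 + 1.3/100 = 1.013
L_pattern = 874 mm * 1.013 = 885.3620 mm

Answer: 885.3620 mm


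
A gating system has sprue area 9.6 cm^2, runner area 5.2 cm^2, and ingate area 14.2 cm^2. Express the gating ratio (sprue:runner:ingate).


Sprue:Runner:Ingate = 1 : 5.2/9.6 : 14.2/9.6 = 1:0.54:1.48


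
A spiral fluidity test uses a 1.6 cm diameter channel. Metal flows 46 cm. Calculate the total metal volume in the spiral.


Formula: V = pi * (d/2)^2 * L  (cylinder volume)
Radius = 1.6/2 = 0.8 cm
V = pi * 0.8^2 * 46 = 92.4885 cm^3

92.4885 cm^3


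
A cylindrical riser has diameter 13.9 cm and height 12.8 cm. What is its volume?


Formula: V = pi * (D/2)^2 * H  (cylinder volume)
Radius = D/2 = 13.9/2 = 6.95 cm
V = pi * 6.95^2 * 12.8 = 1942.3588 cm^3

1942.3588 cm^3


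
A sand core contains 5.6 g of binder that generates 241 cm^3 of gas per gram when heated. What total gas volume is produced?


Formula: V_gas = W_binder * gas_evolution_rate
V = 5.6 g * 241 cm^3/g = 1349.6000 cm^3


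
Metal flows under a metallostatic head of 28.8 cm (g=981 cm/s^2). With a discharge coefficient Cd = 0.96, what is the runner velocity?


Formula: v = Cd * sqrt(2 * g * h)  (Torricelli with discharge coefficient)
2*g*h = 2 * 981 * 28.8 = 56505.6 cm^2/s^2
sqrt(56505.6) = 237.70907 cm/s
v = 0.96 * 237.70907 = 228.2007 cm/s

Answer: 228.2007 cm/s


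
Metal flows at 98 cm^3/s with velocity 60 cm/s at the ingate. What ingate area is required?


Formula: A_ingate = Q / v  (continuity equation)
A = 98 cm^3/s / 60 cm/s = 1.6333 cm^2


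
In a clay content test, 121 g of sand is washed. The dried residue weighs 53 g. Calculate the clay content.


Formula: Clay% = (W_total - W_washed) / W_total * 100
Clay mass = 121 - 53 = 68 g
Clay% = 68 / 121 * 100 = 56.1983%

56.1983%


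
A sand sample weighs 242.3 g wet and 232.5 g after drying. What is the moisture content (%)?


Formula: MC = (W_wet - W_dry) / W_wet * 100
Water mass = 242.3 - 232.5 = 9.8 g
MC = 9.8 / 242.3 * 100 = 4.0446%


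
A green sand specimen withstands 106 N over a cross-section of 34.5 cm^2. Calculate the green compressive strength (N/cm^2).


Formula: Compressive Strength = Force / Area
Strength = 106 N / 34.5 cm^2 = 3.0725 N/cm^2


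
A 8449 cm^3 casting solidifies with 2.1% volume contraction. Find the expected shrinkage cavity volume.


Formula: V_shrink = V_casting * shrinkage_pct / 100
V_shrink = 8449 cm^3 * 2.1 / 100 = 177.4290 cm^3

Answer: 177.4290 cm^3


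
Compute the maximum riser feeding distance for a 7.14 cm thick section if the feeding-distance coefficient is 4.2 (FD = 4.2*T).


Formula: FD = 4.2 * T  (riser feeding-distance rule)
FD = 4.2 * 7.14 cm = 29.9880 cm

Answer: 29.9880 cm


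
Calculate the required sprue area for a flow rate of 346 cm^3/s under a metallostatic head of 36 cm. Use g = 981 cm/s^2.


Formula: v = sqrt(2*g*h), A = Q/v
Velocity: v = sqrt(2 * 981 * 36) = sqrt(70632) = 265.7668 cm/s
Sprue area: A = Q / v = 346 / 265.7668 = 1.3019 cm^2

Answer: 1.3019 cm^2


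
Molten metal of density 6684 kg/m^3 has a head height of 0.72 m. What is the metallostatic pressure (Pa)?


Formula: P = rho * g * h
rho * g = 6684 * 9.81 = 65570.04 N/m^3
P = 65570.04 * 0.72 = 47210.4288 Pa

47210.4288 Pa


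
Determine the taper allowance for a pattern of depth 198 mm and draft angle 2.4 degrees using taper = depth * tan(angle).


Formula: taper = depth * tan(draft_angle)
tan(2.4 deg) = 0.0419124
taper = 198 mm * 0.0419124 = 8.2987 mm

8.2987 mm


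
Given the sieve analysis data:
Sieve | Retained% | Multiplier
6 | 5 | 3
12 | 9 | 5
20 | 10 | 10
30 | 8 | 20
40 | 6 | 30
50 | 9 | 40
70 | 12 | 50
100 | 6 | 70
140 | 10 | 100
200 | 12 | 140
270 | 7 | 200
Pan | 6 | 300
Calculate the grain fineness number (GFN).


Formula: GFN = sum(pct * multiplier) / sum(pct)
sum(pct * multiplier) = 7760
sum(pct) = 100
GFN = 7760 / 100 = 77.60

Answer: 77.60


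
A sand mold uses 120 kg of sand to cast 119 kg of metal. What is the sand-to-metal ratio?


Formula: Sand-to-Metal Ratio = W_sand / W_metal
Ratio = 120 kg / 119 kg = 1.0084


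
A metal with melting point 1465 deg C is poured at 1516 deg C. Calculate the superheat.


Formula: Superheat = T_pour - T_melt
Superheat = 1516 - 1465 = 51 deg C

Answer: 51 deg C


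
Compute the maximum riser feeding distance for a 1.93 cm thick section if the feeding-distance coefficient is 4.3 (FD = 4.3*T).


Formula: FD = 4.3 * T  (riser feeding-distance rule)
FD = 4.3 * 1.93 cm = 8.2990 cm

8.2990 cm


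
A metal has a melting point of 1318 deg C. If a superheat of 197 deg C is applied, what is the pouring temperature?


Formula: T_pour = T_melt + Superheat
T_pour = 1318 + 197 = 1515 deg C

Answer: 1515 deg C


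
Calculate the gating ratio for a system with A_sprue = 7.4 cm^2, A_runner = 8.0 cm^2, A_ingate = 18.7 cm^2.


Sprue:Runner:Ingate = 1 : 8.0/7.4 : 18.7/7.4 = 1:1.08:2.53

1:1.08:2.53


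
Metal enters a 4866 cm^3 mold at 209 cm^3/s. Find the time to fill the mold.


Formula: t_fill = V_mold / Q_flow
t = 4866 cm^3 / 209 cm^3/s = 23.2823 s

23.2823 s


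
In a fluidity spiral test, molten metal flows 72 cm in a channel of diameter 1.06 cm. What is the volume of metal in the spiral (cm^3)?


Formula: V = pi * (d/2)^2 * L  (cylinder volume)
Radius = 1.06/2 = 0.53 cm
V = pi * 0.53^2 * 72 = 63.5381 cm^3

63.5381 cm^3


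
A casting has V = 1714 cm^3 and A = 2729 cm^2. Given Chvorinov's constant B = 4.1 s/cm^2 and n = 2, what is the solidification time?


Formula: t_s = B * (V/A)^n  (Chvorinov's rule, n=2)
Modulus M = V/A = 1714/2729 = 0.628069 cm
M^2 = 0.628069^2 = 0.394471 cm^2
t_s = 4.1 * 0.394471 = 1.6173 s

Answer: 1.6173 s


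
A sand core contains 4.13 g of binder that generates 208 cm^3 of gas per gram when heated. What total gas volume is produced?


Formula: V_gas = W_binder * gas_evolution_rate
V = 4.13 g * 208 cm^3/g = 859.0400 cm^3

Final answer: 859.0400 cm^3


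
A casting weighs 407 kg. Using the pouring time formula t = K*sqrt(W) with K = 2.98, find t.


Formula: t = K * sqrt(W)
sqrt(W) = sqrt(407) = 20.17424
t = 2.98 * 20.17424 = 60.1192 s


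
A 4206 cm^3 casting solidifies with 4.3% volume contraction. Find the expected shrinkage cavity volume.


Formula: V_shrink = V_casting * shrinkage_pct / 100
V_shrink = 4206 cm^3 * 4.3 / 100 = 180.8580 cm^3

Answer: 180.8580 cm^3


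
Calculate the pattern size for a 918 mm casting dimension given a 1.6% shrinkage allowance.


Formula: L_pattern = L_casting * (1 + shrinkage_rate/100)
Shrinkage factor = 1 + 1.6/100 = 1.016
L_pattern = 918 mm * 1.016 = 932.6880 mm

Final answer: 932.6880 mm


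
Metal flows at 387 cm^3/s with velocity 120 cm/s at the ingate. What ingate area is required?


Formula: A_ingate = Q / v  (continuity equation)
A = 387 cm^3/s / 120 cm/s = 3.2250 cm^2


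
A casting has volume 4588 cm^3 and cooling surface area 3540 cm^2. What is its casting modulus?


Formula: Casting Modulus M = V / A
M = 4588 cm^3 / 3540 cm^2 = 1.2960 cm

Answer: 1.2960 cm


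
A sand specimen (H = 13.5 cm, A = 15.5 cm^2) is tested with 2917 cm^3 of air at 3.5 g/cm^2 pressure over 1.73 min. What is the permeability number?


Formula: Permeability Number P = (V * H) / (p * A * t)
Numerator: V * H = 2917 * 13.5 = 39379.5
Denominator: p * A * t = 3.5 * 15.5 * 1.73 = 93.8525
P = 39379.5 / 93.8525 = 419.5892

Answer: 419.5892


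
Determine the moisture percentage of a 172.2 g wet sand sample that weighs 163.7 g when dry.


Formula: MC = (W_wet - W_dry) / W_wet * 100
Water mass = 172.2 - 163.7 = 8.5 g
MC = 8.5 / 172.2 * 100 = 4.9361%

Final answer: 4.9361%


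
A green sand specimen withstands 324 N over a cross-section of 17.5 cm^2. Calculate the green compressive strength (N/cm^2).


Formula: Compressive Strength = Force / Area
Strength = 324 N / 17.5 cm^2 = 18.5143 N/cm^2

Answer: 18.5143 N/cm^2


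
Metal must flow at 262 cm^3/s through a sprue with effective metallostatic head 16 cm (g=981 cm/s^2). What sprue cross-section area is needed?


Formula: v = sqrt(2*g*h), A = Q/v
Velocity: v = sqrt(2 * 981 * 16) = sqrt(31392) = 177.1779 cm/s
Sprue area: A = Q / v = 262 / 177.1779 = 1.4787 cm^2

Final answer: 1.4787 cm^2


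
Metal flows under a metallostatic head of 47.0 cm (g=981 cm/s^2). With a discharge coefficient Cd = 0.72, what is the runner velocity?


Formula: v = Cd * sqrt(2 * g * h)  (Torricelli with discharge coefficient)
2*g*h = 2 * 981 * 47.0 = 92214.0 cm^2/s^2
sqrt(92214.0) = 303.66758 cm/s
v = 0.72 * 303.66758 = 218.6407 cm/s

Final answer: 218.6407 cm/s


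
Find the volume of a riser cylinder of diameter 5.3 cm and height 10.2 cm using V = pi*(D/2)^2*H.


Formula: V = pi * (D/2)^2 * H  (cylinder volume)
Radius = D/2 = 5.3/2 = 2.65 cm
V = pi * 2.65^2 * 10.2 = 225.0307 cm^3

Final answer: 225.0307 cm^3


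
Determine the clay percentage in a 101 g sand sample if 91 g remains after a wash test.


Formula: Clay% = (W_total - W_washed) / W_total * 100
Clay mass = 101 - 91 = 10 g
Clay% = 10 / 101 * 100 = 9.9010%


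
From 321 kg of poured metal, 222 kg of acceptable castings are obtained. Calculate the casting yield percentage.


Formula: Casting Yield = (W_good / W_total) * 100
Yield = (222 kg / 321 kg) * 100 = 69.1589%


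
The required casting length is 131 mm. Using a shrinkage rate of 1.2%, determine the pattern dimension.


Formula: L_pattern = L_casting * (1 + shrinkage_rate/100)
Shrinkage factor = 1 + 1.2/100 = 1.012
L_pattern = 131 mm * 1.012 = 132.5720 mm


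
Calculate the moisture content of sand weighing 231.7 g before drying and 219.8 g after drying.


Formula: MC = (W_wet - W_dry) / W_wet * 100
Water mass = 231.7 - 219.8 = 11.9 g
MC = 11.9 / 231.7 * 100 = 5.1360%

Answer: 5.1360%


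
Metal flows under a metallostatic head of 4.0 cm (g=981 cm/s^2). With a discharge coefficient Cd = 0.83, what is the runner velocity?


Formula: v = Cd * sqrt(2 * g * h)  (Torricelli with discharge coefficient)
2*g*h = 2 * 981 * 4.0 = 7848.0 cm^2/s^2
sqrt(7848.0) = 88.58894 cm/s
v = 0.83 * 88.58894 = 73.5288 cm/s


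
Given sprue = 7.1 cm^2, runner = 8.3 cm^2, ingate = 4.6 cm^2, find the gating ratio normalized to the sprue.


Sprue:Runner:Ingate = 1 : 8.3/7.1 : 4.6/7.1 = 1:1.17:0.65

1:1.17:0.65


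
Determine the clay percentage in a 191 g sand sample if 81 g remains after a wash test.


Formula: Clay% = (W_total - W_washed) / W_total * 100
Clay mass = 191 - 81 = 110 g
Clay% = 110 / 191 * 100 = 57.5916%

Answer: 57.5916%


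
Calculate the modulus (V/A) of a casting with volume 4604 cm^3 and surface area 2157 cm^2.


Formula: Casting Modulus M = V / A
M = 4604 cm^3 / 2157 cm^2 = 2.1344 cm
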